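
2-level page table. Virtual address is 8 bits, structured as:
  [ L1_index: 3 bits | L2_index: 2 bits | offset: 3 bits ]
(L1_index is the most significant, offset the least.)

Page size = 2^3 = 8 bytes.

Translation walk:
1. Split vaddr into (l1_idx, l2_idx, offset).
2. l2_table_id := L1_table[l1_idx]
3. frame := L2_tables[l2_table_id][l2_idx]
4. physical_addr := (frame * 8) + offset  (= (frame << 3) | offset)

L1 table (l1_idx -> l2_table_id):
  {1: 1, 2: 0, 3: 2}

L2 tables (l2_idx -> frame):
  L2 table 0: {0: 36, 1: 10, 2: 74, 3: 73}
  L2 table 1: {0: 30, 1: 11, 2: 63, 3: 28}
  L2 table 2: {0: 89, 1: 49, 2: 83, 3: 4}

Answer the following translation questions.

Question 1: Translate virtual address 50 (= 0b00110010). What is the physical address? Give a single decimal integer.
Answer: 506

Derivation:
vaddr = 50 = 0b00110010
Split: l1_idx=1, l2_idx=2, offset=2
L1[1] = 1
L2[1][2] = 63
paddr = 63 * 8 + 2 = 506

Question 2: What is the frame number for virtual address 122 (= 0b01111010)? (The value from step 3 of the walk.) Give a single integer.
Answer: 4

Derivation:
vaddr = 122: l1_idx=3, l2_idx=3
L1[3] = 2; L2[2][3] = 4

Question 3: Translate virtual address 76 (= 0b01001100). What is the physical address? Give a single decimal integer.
vaddr = 76 = 0b01001100
Split: l1_idx=2, l2_idx=1, offset=4
L1[2] = 0
L2[0][1] = 10
paddr = 10 * 8 + 4 = 84

Answer: 84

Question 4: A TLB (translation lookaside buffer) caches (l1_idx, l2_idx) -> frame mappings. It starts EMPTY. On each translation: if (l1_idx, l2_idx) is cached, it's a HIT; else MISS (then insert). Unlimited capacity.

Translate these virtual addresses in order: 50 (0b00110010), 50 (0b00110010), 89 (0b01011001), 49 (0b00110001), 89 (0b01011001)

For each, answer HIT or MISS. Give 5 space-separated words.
vaddr=50: (1,2) not in TLB -> MISS, insert
vaddr=50: (1,2) in TLB -> HIT
vaddr=89: (2,3) not in TLB -> MISS, insert
vaddr=49: (1,2) in TLB -> HIT
vaddr=89: (2,3) in TLB -> HIT

Answer: MISS HIT MISS HIT HIT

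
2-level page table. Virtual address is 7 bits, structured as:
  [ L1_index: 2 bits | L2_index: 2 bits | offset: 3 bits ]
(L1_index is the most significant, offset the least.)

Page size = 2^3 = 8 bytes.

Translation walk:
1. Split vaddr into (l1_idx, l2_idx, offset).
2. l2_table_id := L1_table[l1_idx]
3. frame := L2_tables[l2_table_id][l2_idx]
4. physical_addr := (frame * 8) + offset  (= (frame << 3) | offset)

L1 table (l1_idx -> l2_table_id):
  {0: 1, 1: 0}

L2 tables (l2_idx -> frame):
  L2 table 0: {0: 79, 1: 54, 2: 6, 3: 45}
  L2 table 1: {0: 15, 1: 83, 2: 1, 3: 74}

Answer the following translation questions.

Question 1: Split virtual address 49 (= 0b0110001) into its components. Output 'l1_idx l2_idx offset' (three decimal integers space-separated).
vaddr = 49 = 0b0110001
  top 2 bits -> l1_idx = 1
  next 2 bits -> l2_idx = 2
  bottom 3 bits -> offset = 1

Answer: 1 2 1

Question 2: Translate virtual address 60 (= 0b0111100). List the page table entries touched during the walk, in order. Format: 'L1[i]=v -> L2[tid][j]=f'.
Answer: L1[1]=0 -> L2[0][3]=45

Derivation:
vaddr = 60 = 0b0111100
Split: l1_idx=1, l2_idx=3, offset=4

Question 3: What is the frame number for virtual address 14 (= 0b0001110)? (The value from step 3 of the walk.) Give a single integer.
vaddr = 14: l1_idx=0, l2_idx=1
L1[0] = 1; L2[1][1] = 83

Answer: 83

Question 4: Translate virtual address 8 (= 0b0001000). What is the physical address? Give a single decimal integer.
Answer: 664

Derivation:
vaddr = 8 = 0b0001000
Split: l1_idx=0, l2_idx=1, offset=0
L1[0] = 1
L2[1][1] = 83
paddr = 83 * 8 + 0 = 664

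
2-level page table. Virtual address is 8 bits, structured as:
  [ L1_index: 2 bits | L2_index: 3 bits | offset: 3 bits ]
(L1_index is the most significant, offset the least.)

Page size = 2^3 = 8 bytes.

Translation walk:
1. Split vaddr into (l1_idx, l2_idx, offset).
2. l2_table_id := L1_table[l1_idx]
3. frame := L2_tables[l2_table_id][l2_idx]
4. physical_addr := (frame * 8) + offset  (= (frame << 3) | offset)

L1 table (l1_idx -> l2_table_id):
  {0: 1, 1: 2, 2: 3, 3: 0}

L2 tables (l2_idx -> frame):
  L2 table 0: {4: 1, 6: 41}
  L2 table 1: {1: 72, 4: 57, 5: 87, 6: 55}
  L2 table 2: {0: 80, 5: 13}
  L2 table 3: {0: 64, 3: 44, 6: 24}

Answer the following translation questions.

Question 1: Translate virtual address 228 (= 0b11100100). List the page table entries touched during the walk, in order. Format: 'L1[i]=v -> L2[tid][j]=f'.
vaddr = 228 = 0b11100100
Split: l1_idx=3, l2_idx=4, offset=4

Answer: L1[3]=0 -> L2[0][4]=1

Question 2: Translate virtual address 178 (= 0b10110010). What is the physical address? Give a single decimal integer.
Answer: 194

Derivation:
vaddr = 178 = 0b10110010
Split: l1_idx=2, l2_idx=6, offset=2
L1[2] = 3
L2[3][6] = 24
paddr = 24 * 8 + 2 = 194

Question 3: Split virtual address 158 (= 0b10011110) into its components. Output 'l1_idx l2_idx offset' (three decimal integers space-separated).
vaddr = 158 = 0b10011110
  top 2 bits -> l1_idx = 2
  next 3 bits -> l2_idx = 3
  bottom 3 bits -> offset = 6

Answer: 2 3 6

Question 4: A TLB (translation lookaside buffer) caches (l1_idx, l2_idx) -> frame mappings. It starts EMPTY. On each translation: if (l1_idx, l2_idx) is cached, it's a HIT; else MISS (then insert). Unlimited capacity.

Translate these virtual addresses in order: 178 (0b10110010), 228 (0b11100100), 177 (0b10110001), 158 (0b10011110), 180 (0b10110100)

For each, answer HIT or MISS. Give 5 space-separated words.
Answer: MISS MISS HIT MISS HIT

Derivation:
vaddr=178: (2,6) not in TLB -> MISS, insert
vaddr=228: (3,4) not in TLB -> MISS, insert
vaddr=177: (2,6) in TLB -> HIT
vaddr=158: (2,3) not in TLB -> MISS, insert
vaddr=180: (2,6) in TLB -> HIT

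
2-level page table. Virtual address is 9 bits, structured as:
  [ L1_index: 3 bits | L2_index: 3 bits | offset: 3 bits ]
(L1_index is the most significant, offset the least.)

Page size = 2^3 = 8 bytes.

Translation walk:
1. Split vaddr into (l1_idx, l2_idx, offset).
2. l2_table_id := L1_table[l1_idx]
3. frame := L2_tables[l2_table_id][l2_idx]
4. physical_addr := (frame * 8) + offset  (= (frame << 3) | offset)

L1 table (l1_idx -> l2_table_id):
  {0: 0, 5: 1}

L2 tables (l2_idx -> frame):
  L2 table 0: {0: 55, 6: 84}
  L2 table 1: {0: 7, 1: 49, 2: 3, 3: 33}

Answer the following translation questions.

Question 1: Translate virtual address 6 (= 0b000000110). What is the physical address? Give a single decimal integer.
Answer: 446

Derivation:
vaddr = 6 = 0b000000110
Split: l1_idx=0, l2_idx=0, offset=6
L1[0] = 0
L2[0][0] = 55
paddr = 55 * 8 + 6 = 446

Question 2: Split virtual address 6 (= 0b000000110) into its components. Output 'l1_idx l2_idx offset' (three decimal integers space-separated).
Answer: 0 0 6

Derivation:
vaddr = 6 = 0b000000110
  top 3 bits -> l1_idx = 0
  next 3 bits -> l2_idx = 0
  bottom 3 bits -> offset = 6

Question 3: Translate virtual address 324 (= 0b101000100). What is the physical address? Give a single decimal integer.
vaddr = 324 = 0b101000100
Split: l1_idx=5, l2_idx=0, offset=4
L1[5] = 1
L2[1][0] = 7
paddr = 7 * 8 + 4 = 60

Answer: 60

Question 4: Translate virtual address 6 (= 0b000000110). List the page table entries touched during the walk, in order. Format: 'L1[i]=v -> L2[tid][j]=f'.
Answer: L1[0]=0 -> L2[0][0]=55

Derivation:
vaddr = 6 = 0b000000110
Split: l1_idx=0, l2_idx=0, offset=6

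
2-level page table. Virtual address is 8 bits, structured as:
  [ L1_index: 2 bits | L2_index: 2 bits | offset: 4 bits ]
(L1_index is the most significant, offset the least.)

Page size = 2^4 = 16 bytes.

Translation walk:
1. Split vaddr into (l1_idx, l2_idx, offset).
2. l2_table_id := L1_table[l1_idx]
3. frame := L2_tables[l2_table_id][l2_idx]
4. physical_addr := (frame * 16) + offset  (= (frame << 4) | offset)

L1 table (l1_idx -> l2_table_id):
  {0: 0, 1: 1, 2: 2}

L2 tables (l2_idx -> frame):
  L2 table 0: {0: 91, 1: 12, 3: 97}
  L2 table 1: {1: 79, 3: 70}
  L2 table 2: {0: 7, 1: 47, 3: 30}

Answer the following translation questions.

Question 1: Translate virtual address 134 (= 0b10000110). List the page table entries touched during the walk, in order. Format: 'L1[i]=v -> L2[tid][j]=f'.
vaddr = 134 = 0b10000110
Split: l1_idx=2, l2_idx=0, offset=6

Answer: L1[2]=2 -> L2[2][0]=7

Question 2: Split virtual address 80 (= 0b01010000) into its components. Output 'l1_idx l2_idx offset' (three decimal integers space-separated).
Answer: 1 1 0

Derivation:
vaddr = 80 = 0b01010000
  top 2 bits -> l1_idx = 1
  next 2 bits -> l2_idx = 1
  bottom 4 bits -> offset = 0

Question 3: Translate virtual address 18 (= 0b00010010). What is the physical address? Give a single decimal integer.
vaddr = 18 = 0b00010010
Split: l1_idx=0, l2_idx=1, offset=2
L1[0] = 0
L2[0][1] = 12
paddr = 12 * 16 + 2 = 194

Answer: 194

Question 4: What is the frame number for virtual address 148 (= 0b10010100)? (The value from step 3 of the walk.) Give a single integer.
vaddr = 148: l1_idx=2, l2_idx=1
L1[2] = 2; L2[2][1] = 47

Answer: 47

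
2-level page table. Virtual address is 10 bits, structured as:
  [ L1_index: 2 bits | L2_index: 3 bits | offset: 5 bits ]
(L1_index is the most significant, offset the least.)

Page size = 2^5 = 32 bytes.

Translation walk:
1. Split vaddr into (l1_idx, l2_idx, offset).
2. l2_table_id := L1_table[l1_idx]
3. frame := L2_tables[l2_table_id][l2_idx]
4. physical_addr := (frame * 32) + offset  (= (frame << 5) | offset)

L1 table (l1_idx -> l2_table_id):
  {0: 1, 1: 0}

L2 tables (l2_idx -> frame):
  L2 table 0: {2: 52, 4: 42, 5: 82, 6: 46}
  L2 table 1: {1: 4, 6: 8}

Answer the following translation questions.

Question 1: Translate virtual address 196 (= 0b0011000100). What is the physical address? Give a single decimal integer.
vaddr = 196 = 0b0011000100
Split: l1_idx=0, l2_idx=6, offset=4
L1[0] = 1
L2[1][6] = 8
paddr = 8 * 32 + 4 = 260

Answer: 260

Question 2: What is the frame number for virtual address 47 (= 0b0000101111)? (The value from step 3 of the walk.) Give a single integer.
vaddr = 47: l1_idx=0, l2_idx=1
L1[0] = 1; L2[1][1] = 4

Answer: 4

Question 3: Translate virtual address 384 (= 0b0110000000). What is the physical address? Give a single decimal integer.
vaddr = 384 = 0b0110000000
Split: l1_idx=1, l2_idx=4, offset=0
L1[1] = 0
L2[0][4] = 42
paddr = 42 * 32 + 0 = 1344

Answer: 1344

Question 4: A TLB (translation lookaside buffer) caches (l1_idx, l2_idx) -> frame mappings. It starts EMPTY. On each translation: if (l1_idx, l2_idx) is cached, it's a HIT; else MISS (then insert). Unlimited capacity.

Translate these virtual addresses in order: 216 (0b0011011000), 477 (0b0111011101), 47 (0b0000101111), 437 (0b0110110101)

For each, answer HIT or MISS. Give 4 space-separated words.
Answer: MISS MISS MISS MISS

Derivation:
vaddr=216: (0,6) not in TLB -> MISS, insert
vaddr=477: (1,6) not in TLB -> MISS, insert
vaddr=47: (0,1) not in TLB -> MISS, insert
vaddr=437: (1,5) not in TLB -> MISS, insert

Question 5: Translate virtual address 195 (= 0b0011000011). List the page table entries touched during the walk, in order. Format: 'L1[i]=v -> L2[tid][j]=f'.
Answer: L1[0]=1 -> L2[1][6]=8

Derivation:
vaddr = 195 = 0b0011000011
Split: l1_idx=0, l2_idx=6, offset=3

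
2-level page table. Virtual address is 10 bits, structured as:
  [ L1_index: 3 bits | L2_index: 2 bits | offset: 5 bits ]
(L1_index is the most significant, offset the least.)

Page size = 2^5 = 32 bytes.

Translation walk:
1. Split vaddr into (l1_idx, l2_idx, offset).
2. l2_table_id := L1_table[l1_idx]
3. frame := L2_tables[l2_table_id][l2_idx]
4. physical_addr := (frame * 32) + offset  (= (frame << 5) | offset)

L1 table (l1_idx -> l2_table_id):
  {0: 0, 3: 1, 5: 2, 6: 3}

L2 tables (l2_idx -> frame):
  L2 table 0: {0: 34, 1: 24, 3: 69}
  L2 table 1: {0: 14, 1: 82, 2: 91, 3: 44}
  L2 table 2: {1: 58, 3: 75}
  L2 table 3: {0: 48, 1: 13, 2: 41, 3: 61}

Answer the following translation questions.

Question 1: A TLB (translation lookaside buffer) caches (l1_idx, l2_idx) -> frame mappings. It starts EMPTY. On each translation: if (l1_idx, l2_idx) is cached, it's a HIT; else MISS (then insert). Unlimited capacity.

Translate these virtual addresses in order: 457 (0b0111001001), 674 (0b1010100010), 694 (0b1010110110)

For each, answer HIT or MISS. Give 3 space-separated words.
Answer: MISS MISS HIT

Derivation:
vaddr=457: (3,2) not in TLB -> MISS, insert
vaddr=674: (5,1) not in TLB -> MISS, insert
vaddr=694: (5,1) in TLB -> HIT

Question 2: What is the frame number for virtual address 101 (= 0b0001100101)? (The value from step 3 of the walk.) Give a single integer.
Answer: 69

Derivation:
vaddr = 101: l1_idx=0, l2_idx=3
L1[0] = 0; L2[0][3] = 69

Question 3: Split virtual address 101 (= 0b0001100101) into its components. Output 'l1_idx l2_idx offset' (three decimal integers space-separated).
Answer: 0 3 5

Derivation:
vaddr = 101 = 0b0001100101
  top 3 bits -> l1_idx = 0
  next 2 bits -> l2_idx = 3
  bottom 5 bits -> offset = 5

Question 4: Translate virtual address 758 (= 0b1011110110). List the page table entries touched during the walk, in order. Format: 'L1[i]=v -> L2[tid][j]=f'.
vaddr = 758 = 0b1011110110
Split: l1_idx=5, l2_idx=3, offset=22

Answer: L1[5]=2 -> L2[2][3]=75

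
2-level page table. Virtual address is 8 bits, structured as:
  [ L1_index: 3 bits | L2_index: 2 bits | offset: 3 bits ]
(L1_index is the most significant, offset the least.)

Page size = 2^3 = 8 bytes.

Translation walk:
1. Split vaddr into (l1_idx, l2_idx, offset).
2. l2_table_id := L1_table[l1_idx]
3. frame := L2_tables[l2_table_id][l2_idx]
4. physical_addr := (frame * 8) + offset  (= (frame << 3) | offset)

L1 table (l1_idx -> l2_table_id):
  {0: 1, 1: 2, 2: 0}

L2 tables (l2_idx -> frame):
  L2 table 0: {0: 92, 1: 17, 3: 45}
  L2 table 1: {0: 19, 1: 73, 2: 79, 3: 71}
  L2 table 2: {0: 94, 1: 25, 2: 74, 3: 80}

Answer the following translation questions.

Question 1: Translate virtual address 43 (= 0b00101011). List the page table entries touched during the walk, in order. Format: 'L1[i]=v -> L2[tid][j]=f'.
Answer: L1[1]=2 -> L2[2][1]=25

Derivation:
vaddr = 43 = 0b00101011
Split: l1_idx=1, l2_idx=1, offset=3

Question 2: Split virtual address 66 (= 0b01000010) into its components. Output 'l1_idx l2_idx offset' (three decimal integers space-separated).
Answer: 2 0 2

Derivation:
vaddr = 66 = 0b01000010
  top 3 bits -> l1_idx = 2
  next 2 bits -> l2_idx = 0
  bottom 3 bits -> offset = 2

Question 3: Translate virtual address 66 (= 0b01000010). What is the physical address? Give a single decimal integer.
Answer: 738

Derivation:
vaddr = 66 = 0b01000010
Split: l1_idx=2, l2_idx=0, offset=2
L1[2] = 0
L2[0][0] = 92
paddr = 92 * 8 + 2 = 738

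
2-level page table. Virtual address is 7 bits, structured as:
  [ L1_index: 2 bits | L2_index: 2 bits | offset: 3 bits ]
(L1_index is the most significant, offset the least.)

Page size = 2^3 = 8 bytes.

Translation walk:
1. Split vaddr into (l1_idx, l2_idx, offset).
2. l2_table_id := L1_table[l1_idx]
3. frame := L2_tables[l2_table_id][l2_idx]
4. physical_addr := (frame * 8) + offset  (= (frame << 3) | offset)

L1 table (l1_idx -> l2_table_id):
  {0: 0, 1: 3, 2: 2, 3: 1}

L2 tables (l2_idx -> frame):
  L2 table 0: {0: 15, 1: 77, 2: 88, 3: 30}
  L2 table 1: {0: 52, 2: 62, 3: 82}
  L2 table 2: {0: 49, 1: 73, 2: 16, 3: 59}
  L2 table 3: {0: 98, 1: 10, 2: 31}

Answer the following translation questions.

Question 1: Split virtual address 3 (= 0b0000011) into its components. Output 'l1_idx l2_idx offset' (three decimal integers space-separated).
vaddr = 3 = 0b0000011
  top 2 bits -> l1_idx = 0
  next 2 bits -> l2_idx = 0
  bottom 3 bits -> offset = 3

Answer: 0 0 3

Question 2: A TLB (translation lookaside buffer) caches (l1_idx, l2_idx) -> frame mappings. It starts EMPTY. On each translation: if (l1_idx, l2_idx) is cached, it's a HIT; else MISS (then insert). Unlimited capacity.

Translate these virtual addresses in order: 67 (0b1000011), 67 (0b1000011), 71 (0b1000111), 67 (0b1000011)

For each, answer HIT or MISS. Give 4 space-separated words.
vaddr=67: (2,0) not in TLB -> MISS, insert
vaddr=67: (2,0) in TLB -> HIT
vaddr=71: (2,0) in TLB -> HIT
vaddr=67: (2,0) in TLB -> HIT

Answer: MISS HIT HIT HIT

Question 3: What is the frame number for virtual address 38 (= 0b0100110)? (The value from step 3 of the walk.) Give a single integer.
vaddr = 38: l1_idx=1, l2_idx=0
L1[1] = 3; L2[3][0] = 98

Answer: 98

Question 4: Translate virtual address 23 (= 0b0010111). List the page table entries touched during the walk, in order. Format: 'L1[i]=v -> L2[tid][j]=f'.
vaddr = 23 = 0b0010111
Split: l1_idx=0, l2_idx=2, offset=7

Answer: L1[0]=0 -> L2[0][2]=88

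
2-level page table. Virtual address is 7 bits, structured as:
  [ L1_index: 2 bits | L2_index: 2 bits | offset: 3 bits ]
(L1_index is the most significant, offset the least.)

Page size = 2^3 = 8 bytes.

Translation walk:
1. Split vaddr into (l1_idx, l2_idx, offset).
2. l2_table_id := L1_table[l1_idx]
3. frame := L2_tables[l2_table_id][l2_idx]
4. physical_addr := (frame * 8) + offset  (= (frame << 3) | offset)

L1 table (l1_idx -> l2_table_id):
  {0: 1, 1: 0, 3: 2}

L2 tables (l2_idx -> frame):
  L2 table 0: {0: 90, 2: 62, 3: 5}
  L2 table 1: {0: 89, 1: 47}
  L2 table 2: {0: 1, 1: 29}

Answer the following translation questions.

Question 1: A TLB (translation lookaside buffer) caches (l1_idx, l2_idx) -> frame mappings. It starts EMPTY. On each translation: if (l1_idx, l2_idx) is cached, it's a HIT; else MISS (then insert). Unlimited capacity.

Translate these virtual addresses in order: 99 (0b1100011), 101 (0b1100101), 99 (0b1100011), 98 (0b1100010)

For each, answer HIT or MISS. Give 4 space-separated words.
vaddr=99: (3,0) not in TLB -> MISS, insert
vaddr=101: (3,0) in TLB -> HIT
vaddr=99: (3,0) in TLB -> HIT
vaddr=98: (3,0) in TLB -> HIT

Answer: MISS HIT HIT HIT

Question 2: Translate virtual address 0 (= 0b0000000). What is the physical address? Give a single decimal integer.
Answer: 712

Derivation:
vaddr = 0 = 0b0000000
Split: l1_idx=0, l2_idx=0, offset=0
L1[0] = 1
L2[1][0] = 89
paddr = 89 * 8 + 0 = 712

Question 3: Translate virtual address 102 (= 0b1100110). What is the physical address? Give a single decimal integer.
vaddr = 102 = 0b1100110
Split: l1_idx=3, l2_idx=0, offset=6
L1[3] = 2
L2[2][0] = 1
paddr = 1 * 8 + 6 = 14

Answer: 14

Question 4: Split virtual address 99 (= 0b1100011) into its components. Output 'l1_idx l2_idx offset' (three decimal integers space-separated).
vaddr = 99 = 0b1100011
  top 2 bits -> l1_idx = 3
  next 2 bits -> l2_idx = 0
  bottom 3 bits -> offset = 3

Answer: 3 0 3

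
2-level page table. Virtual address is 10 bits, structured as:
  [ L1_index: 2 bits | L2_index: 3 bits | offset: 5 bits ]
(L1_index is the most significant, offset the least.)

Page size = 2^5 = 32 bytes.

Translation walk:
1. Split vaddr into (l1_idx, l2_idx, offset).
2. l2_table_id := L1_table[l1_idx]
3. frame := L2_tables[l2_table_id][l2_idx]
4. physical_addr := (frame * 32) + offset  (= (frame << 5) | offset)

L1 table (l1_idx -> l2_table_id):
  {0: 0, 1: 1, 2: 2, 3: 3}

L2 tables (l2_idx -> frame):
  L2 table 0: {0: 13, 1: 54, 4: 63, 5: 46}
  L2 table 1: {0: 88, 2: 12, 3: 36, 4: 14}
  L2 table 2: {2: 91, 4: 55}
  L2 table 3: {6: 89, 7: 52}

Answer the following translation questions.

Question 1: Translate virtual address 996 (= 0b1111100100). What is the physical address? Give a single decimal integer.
vaddr = 996 = 0b1111100100
Split: l1_idx=3, l2_idx=7, offset=4
L1[3] = 3
L2[3][7] = 52
paddr = 52 * 32 + 4 = 1668

Answer: 1668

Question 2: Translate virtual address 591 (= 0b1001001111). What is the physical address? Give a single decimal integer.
vaddr = 591 = 0b1001001111
Split: l1_idx=2, l2_idx=2, offset=15
L1[2] = 2
L2[2][2] = 91
paddr = 91 * 32 + 15 = 2927

Answer: 2927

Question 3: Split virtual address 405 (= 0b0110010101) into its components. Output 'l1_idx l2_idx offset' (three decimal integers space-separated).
Answer: 1 4 21

Derivation:
vaddr = 405 = 0b0110010101
  top 2 bits -> l1_idx = 1
  next 3 bits -> l2_idx = 4
  bottom 5 bits -> offset = 21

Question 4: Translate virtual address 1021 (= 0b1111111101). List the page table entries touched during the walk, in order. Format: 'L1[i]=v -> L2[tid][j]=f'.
vaddr = 1021 = 0b1111111101
Split: l1_idx=3, l2_idx=7, offset=29

Answer: L1[3]=3 -> L2[3][7]=52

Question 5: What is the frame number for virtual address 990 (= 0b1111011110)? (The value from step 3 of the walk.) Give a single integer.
Answer: 89

Derivation:
vaddr = 990: l1_idx=3, l2_idx=6
L1[3] = 3; L2[3][6] = 89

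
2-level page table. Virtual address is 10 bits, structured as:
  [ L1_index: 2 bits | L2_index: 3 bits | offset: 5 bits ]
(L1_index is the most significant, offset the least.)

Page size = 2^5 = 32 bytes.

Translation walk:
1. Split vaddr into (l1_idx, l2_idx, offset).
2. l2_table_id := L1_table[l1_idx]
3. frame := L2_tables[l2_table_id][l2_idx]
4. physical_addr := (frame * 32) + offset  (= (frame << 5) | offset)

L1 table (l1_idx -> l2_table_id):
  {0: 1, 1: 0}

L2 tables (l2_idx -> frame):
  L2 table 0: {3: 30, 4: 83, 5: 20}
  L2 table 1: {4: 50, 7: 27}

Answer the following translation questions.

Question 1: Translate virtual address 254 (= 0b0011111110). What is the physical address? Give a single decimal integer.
vaddr = 254 = 0b0011111110
Split: l1_idx=0, l2_idx=7, offset=30
L1[0] = 1
L2[1][7] = 27
paddr = 27 * 32 + 30 = 894

Answer: 894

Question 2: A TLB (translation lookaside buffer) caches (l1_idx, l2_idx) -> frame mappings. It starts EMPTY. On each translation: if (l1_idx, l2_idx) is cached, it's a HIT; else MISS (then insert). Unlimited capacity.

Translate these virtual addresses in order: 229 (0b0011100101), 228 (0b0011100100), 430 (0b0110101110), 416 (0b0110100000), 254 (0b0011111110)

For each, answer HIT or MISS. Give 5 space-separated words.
Answer: MISS HIT MISS HIT HIT

Derivation:
vaddr=229: (0,7) not in TLB -> MISS, insert
vaddr=228: (0,7) in TLB -> HIT
vaddr=430: (1,5) not in TLB -> MISS, insert
vaddr=416: (1,5) in TLB -> HIT
vaddr=254: (0,7) in TLB -> HIT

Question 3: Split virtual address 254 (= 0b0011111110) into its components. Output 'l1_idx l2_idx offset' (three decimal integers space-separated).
vaddr = 254 = 0b0011111110
  top 2 bits -> l1_idx = 0
  next 3 bits -> l2_idx = 7
  bottom 5 bits -> offset = 30

Answer: 0 7 30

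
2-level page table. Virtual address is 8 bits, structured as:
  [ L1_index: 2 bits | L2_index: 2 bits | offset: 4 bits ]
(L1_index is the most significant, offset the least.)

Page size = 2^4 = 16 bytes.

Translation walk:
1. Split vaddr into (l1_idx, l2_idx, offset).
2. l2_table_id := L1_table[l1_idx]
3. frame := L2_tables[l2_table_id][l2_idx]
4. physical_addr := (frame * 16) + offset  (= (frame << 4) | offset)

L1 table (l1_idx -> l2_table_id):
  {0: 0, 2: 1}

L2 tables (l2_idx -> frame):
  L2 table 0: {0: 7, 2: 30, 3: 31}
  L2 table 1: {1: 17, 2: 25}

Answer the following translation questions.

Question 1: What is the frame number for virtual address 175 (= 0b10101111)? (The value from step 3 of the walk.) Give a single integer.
vaddr = 175: l1_idx=2, l2_idx=2
L1[2] = 1; L2[1][2] = 25

Answer: 25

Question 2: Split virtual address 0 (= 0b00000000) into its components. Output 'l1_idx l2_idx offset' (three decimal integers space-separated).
Answer: 0 0 0

Derivation:
vaddr = 0 = 0b00000000
  top 2 bits -> l1_idx = 0
  next 2 bits -> l2_idx = 0
  bottom 4 bits -> offset = 0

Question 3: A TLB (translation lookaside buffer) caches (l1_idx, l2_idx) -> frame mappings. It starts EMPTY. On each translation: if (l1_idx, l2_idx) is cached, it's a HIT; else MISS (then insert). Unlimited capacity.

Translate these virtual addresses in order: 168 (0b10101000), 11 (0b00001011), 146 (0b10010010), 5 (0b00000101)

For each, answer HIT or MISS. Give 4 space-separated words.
Answer: MISS MISS MISS HIT

Derivation:
vaddr=168: (2,2) not in TLB -> MISS, insert
vaddr=11: (0,0) not in TLB -> MISS, insert
vaddr=146: (2,1) not in TLB -> MISS, insert
vaddr=5: (0,0) in TLB -> HIT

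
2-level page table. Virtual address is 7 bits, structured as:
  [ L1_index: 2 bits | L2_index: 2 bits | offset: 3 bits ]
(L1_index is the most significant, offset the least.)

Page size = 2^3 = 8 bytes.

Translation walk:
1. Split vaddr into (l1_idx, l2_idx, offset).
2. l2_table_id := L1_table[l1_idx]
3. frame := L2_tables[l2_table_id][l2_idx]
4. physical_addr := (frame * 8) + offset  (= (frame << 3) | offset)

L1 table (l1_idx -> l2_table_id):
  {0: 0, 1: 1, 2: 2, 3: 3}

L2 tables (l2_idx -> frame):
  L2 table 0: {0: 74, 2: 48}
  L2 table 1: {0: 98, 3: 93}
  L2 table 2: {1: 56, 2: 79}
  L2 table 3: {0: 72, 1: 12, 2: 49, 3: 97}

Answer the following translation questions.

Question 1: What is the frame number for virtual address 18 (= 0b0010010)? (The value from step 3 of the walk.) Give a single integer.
vaddr = 18: l1_idx=0, l2_idx=2
L1[0] = 0; L2[0][2] = 48

Answer: 48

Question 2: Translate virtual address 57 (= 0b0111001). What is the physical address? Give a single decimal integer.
vaddr = 57 = 0b0111001
Split: l1_idx=1, l2_idx=3, offset=1
L1[1] = 1
L2[1][3] = 93
paddr = 93 * 8 + 1 = 745

Answer: 745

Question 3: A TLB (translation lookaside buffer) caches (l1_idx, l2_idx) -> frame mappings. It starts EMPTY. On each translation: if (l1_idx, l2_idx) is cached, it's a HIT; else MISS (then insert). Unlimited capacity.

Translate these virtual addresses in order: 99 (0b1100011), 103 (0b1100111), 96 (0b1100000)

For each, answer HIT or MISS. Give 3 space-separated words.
Answer: MISS HIT HIT

Derivation:
vaddr=99: (3,0) not in TLB -> MISS, insert
vaddr=103: (3,0) in TLB -> HIT
vaddr=96: (3,0) in TLB -> HIT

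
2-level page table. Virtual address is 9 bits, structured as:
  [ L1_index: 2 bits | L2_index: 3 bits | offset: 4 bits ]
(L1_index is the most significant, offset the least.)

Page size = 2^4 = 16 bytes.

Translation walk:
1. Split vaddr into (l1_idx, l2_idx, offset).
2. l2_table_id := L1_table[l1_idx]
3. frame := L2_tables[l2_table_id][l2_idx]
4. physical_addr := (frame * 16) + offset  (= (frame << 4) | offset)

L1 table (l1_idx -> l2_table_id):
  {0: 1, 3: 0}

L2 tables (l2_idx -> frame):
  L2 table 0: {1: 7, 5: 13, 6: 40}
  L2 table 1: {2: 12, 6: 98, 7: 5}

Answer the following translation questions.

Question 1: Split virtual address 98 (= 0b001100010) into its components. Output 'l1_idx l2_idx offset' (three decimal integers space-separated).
vaddr = 98 = 0b001100010
  top 2 bits -> l1_idx = 0
  next 3 bits -> l2_idx = 6
  bottom 4 bits -> offset = 2

Answer: 0 6 2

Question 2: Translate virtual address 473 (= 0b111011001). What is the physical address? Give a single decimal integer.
vaddr = 473 = 0b111011001
Split: l1_idx=3, l2_idx=5, offset=9
L1[3] = 0
L2[0][5] = 13
paddr = 13 * 16 + 9 = 217

Answer: 217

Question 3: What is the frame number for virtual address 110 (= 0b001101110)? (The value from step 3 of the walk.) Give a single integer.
Answer: 98

Derivation:
vaddr = 110: l1_idx=0, l2_idx=6
L1[0] = 1; L2[1][6] = 98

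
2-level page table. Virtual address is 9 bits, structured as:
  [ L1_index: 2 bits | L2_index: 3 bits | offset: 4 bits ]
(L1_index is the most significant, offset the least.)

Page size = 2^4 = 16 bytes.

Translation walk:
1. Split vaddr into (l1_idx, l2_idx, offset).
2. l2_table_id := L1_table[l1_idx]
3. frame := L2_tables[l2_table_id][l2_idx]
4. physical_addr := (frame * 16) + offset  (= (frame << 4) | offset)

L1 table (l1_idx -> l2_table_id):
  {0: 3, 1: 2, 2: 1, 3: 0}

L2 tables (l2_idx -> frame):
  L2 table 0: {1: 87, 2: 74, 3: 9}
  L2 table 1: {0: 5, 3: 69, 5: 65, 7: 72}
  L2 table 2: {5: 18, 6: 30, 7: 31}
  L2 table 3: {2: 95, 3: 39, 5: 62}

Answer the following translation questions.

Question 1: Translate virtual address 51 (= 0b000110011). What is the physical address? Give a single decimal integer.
Answer: 627

Derivation:
vaddr = 51 = 0b000110011
Split: l1_idx=0, l2_idx=3, offset=3
L1[0] = 3
L2[3][3] = 39
paddr = 39 * 16 + 3 = 627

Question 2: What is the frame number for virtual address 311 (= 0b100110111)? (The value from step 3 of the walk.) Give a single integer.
Answer: 69

Derivation:
vaddr = 311: l1_idx=2, l2_idx=3
L1[2] = 1; L2[1][3] = 69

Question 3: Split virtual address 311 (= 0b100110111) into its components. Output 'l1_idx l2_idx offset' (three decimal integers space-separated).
vaddr = 311 = 0b100110111
  top 2 bits -> l1_idx = 2
  next 3 bits -> l2_idx = 3
  bottom 4 bits -> offset = 7

Answer: 2 3 7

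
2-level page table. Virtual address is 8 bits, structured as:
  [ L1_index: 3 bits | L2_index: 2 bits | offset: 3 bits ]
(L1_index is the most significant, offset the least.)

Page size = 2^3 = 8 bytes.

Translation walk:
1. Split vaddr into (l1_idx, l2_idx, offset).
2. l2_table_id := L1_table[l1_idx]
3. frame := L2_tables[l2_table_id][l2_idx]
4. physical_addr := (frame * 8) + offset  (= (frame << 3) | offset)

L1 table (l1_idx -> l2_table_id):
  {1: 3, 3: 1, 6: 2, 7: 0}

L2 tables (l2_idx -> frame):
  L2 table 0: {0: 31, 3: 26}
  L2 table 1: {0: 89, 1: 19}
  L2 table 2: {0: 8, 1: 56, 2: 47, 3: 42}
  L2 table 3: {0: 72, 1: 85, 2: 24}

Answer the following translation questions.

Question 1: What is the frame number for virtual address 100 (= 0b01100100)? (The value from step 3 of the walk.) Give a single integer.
Answer: 89

Derivation:
vaddr = 100: l1_idx=3, l2_idx=0
L1[3] = 1; L2[1][0] = 89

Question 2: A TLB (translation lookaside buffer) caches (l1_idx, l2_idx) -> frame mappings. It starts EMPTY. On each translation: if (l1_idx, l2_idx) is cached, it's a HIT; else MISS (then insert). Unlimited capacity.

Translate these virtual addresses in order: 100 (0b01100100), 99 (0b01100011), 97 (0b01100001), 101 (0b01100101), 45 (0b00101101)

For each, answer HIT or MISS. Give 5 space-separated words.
vaddr=100: (3,0) not in TLB -> MISS, insert
vaddr=99: (3,0) in TLB -> HIT
vaddr=97: (3,0) in TLB -> HIT
vaddr=101: (3,0) in TLB -> HIT
vaddr=45: (1,1) not in TLB -> MISS, insert

Answer: MISS HIT HIT HIT MISS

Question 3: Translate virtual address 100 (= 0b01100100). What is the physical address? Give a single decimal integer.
Answer: 716

Derivation:
vaddr = 100 = 0b01100100
Split: l1_idx=3, l2_idx=0, offset=4
L1[3] = 1
L2[1][0] = 89
paddr = 89 * 8 + 4 = 716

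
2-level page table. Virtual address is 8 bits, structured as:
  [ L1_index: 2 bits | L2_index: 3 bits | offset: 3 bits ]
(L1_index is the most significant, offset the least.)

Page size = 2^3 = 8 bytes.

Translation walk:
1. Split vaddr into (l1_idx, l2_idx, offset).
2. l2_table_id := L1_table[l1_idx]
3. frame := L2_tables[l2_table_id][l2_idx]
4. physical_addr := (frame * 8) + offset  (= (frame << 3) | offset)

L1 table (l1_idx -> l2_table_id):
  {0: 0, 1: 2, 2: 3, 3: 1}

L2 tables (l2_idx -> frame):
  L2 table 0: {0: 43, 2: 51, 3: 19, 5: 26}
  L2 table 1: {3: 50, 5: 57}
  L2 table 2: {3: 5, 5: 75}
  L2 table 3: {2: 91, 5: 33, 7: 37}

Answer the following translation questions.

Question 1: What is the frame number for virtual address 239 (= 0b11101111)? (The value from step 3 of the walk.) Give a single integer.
vaddr = 239: l1_idx=3, l2_idx=5
L1[3] = 1; L2[1][5] = 57

Answer: 57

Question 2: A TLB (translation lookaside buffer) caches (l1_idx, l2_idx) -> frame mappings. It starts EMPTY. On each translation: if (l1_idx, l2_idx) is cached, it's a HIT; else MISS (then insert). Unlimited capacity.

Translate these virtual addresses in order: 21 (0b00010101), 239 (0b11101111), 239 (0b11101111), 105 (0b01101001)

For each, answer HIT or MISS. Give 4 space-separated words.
Answer: MISS MISS HIT MISS

Derivation:
vaddr=21: (0,2) not in TLB -> MISS, insert
vaddr=239: (3,5) not in TLB -> MISS, insert
vaddr=239: (3,5) in TLB -> HIT
vaddr=105: (1,5) not in TLB -> MISS, insert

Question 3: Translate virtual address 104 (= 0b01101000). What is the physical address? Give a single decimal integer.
vaddr = 104 = 0b01101000
Split: l1_idx=1, l2_idx=5, offset=0
L1[1] = 2
L2[2][5] = 75
paddr = 75 * 8 + 0 = 600

Answer: 600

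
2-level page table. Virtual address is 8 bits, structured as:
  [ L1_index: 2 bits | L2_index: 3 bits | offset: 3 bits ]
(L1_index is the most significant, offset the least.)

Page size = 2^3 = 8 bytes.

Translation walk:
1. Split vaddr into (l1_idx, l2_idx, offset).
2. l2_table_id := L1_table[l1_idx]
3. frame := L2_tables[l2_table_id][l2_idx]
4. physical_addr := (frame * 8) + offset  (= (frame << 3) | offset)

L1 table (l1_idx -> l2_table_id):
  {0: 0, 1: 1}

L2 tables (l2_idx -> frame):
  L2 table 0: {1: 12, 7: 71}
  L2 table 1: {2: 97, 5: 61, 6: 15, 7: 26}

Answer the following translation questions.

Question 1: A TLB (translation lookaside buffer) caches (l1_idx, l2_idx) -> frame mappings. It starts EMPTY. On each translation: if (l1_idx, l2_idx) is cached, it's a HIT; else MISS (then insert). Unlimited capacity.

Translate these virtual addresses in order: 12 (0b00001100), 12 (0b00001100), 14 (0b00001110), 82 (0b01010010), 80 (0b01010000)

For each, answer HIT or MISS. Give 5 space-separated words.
vaddr=12: (0,1) not in TLB -> MISS, insert
vaddr=12: (0,1) in TLB -> HIT
vaddr=14: (0,1) in TLB -> HIT
vaddr=82: (1,2) not in TLB -> MISS, insert
vaddr=80: (1,2) in TLB -> HIT

Answer: MISS HIT HIT MISS HIT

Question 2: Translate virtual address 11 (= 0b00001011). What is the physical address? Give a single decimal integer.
vaddr = 11 = 0b00001011
Split: l1_idx=0, l2_idx=1, offset=3
L1[0] = 0
L2[0][1] = 12
paddr = 12 * 8 + 3 = 99

Answer: 99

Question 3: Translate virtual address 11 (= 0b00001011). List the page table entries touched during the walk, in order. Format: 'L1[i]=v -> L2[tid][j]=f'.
vaddr = 11 = 0b00001011
Split: l1_idx=0, l2_idx=1, offset=3

Answer: L1[0]=0 -> L2[0][1]=12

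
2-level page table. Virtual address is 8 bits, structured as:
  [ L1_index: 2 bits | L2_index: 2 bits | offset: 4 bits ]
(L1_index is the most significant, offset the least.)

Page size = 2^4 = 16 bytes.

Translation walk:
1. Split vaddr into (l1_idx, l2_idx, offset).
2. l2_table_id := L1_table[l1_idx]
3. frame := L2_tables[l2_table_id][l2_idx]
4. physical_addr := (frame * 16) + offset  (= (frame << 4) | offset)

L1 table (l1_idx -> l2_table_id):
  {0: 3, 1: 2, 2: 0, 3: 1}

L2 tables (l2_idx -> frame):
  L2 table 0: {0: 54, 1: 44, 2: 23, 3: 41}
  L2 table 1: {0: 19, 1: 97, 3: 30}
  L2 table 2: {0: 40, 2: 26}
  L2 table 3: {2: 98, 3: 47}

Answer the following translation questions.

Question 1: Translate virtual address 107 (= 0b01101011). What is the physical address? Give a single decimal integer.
Answer: 427

Derivation:
vaddr = 107 = 0b01101011
Split: l1_idx=1, l2_idx=2, offset=11
L1[1] = 2
L2[2][2] = 26
paddr = 26 * 16 + 11 = 427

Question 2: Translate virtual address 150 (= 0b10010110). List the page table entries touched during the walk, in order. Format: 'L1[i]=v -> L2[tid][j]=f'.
vaddr = 150 = 0b10010110
Split: l1_idx=2, l2_idx=1, offset=6

Answer: L1[2]=0 -> L2[0][1]=44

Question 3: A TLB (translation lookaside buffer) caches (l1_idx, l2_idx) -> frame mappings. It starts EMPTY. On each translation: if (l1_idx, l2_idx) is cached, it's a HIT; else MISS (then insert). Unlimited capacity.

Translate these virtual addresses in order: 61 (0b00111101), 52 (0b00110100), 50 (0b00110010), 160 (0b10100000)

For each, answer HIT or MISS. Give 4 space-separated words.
Answer: MISS HIT HIT MISS

Derivation:
vaddr=61: (0,3) not in TLB -> MISS, insert
vaddr=52: (0,3) in TLB -> HIT
vaddr=50: (0,3) in TLB -> HIT
vaddr=160: (2,2) not in TLB -> MISS, insert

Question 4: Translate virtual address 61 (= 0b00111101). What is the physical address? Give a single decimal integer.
vaddr = 61 = 0b00111101
Split: l1_idx=0, l2_idx=3, offset=13
L1[0] = 3
L2[3][3] = 47
paddr = 47 * 16 + 13 = 765

Answer: 765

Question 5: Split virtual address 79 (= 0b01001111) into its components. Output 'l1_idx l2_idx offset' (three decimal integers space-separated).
Answer: 1 0 15

Derivation:
vaddr = 79 = 0b01001111
  top 2 bits -> l1_idx = 1
  next 2 bits -> l2_idx = 0
  bottom 4 bits -> offset = 15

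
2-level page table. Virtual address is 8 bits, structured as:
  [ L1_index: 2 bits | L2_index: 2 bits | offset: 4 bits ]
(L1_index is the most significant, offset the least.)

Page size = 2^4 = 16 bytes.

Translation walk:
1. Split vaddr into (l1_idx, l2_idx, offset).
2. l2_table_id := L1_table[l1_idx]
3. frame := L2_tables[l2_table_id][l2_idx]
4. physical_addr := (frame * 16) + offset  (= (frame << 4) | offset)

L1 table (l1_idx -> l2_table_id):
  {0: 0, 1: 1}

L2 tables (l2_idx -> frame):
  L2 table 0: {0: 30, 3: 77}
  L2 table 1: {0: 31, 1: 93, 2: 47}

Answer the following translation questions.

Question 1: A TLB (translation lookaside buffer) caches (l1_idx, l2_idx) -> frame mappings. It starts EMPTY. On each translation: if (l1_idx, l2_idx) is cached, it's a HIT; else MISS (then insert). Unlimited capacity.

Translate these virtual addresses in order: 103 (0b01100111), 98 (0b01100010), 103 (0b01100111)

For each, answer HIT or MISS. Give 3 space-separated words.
Answer: MISS HIT HIT

Derivation:
vaddr=103: (1,2) not in TLB -> MISS, insert
vaddr=98: (1,2) in TLB -> HIT
vaddr=103: (1,2) in TLB -> HIT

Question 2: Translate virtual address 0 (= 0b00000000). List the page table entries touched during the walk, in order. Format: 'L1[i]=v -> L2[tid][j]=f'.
Answer: L1[0]=0 -> L2[0][0]=30

Derivation:
vaddr = 0 = 0b00000000
Split: l1_idx=0, l2_idx=0, offset=0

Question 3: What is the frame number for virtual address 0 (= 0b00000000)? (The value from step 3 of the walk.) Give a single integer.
vaddr = 0: l1_idx=0, l2_idx=0
L1[0] = 0; L2[0][0] = 30

Answer: 30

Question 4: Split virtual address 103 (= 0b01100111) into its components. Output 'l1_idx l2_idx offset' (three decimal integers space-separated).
Answer: 1 2 7

Derivation:
vaddr = 103 = 0b01100111
  top 2 bits -> l1_idx = 1
  next 2 bits -> l2_idx = 2
  bottom 4 bits -> offset = 7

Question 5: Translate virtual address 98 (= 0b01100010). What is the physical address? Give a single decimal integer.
vaddr = 98 = 0b01100010
Split: l1_idx=1, l2_idx=2, offset=2
L1[1] = 1
L2[1][2] = 47
paddr = 47 * 16 + 2 = 754

Answer: 754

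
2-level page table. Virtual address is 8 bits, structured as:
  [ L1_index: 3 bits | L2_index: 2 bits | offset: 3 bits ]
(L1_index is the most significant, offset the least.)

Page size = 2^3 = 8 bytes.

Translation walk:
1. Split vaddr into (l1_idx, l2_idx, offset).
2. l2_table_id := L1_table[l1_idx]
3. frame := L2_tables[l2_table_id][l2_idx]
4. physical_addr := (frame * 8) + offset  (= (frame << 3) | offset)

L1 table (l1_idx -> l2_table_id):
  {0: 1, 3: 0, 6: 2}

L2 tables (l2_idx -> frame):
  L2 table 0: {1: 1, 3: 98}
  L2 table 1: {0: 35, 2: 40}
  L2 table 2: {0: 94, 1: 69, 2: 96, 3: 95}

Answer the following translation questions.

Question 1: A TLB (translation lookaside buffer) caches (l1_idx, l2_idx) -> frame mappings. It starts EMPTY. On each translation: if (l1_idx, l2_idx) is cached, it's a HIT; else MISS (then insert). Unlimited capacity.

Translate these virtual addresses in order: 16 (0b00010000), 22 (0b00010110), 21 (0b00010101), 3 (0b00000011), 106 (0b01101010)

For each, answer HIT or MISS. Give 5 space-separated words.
Answer: MISS HIT HIT MISS MISS

Derivation:
vaddr=16: (0,2) not in TLB -> MISS, insert
vaddr=22: (0,2) in TLB -> HIT
vaddr=21: (0,2) in TLB -> HIT
vaddr=3: (0,0) not in TLB -> MISS, insert
vaddr=106: (3,1) not in TLB -> MISS, insert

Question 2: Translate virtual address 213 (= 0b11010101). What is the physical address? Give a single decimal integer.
Answer: 773

Derivation:
vaddr = 213 = 0b11010101
Split: l1_idx=6, l2_idx=2, offset=5
L1[6] = 2
L2[2][2] = 96
paddr = 96 * 8 + 5 = 773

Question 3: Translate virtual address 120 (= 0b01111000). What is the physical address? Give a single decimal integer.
vaddr = 120 = 0b01111000
Split: l1_idx=3, l2_idx=3, offset=0
L1[3] = 0
L2[0][3] = 98
paddr = 98 * 8 + 0 = 784

Answer: 784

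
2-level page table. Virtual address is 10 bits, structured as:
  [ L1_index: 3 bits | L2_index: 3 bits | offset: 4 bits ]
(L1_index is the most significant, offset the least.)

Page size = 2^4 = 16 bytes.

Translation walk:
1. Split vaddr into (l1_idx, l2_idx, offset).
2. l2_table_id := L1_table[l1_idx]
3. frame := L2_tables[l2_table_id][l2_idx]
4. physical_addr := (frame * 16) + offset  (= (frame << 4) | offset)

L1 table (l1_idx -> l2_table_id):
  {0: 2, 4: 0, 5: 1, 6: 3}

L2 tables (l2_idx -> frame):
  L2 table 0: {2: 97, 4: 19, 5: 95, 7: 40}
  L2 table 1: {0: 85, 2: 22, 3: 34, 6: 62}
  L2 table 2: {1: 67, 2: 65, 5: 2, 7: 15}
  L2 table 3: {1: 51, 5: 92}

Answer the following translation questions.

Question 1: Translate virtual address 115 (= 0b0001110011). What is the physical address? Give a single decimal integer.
vaddr = 115 = 0b0001110011
Split: l1_idx=0, l2_idx=7, offset=3
L1[0] = 2
L2[2][7] = 15
paddr = 15 * 16 + 3 = 243

Answer: 243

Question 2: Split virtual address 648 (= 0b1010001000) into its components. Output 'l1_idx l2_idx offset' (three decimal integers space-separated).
Answer: 5 0 8

Derivation:
vaddr = 648 = 0b1010001000
  top 3 bits -> l1_idx = 5
  next 3 bits -> l2_idx = 0
  bottom 4 bits -> offset = 8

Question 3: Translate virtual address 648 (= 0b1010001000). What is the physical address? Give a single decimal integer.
vaddr = 648 = 0b1010001000
Split: l1_idx=5, l2_idx=0, offset=8
L1[5] = 1
L2[1][0] = 85
paddr = 85 * 16 + 8 = 1368

Answer: 1368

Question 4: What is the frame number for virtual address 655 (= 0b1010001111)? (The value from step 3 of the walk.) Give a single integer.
vaddr = 655: l1_idx=5, l2_idx=0
L1[5] = 1; L2[1][0] = 85

Answer: 85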